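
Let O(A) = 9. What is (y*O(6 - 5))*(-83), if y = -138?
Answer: 103086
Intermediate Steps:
(y*O(6 - 5))*(-83) = -138*9*(-83) = -1242*(-83) = 103086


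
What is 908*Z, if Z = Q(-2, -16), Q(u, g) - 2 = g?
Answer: -12712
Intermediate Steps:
Q(u, g) = 2 + g
Z = -14 (Z = 2 - 16 = -14)
908*Z = 908*(-14) = -12712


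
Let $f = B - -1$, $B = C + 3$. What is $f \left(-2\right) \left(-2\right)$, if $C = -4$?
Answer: $0$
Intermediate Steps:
$B = -1$ ($B = -4 + 3 = -1$)
$f = 0$ ($f = -1 - -1 = -1 + 1 = 0$)
$f \left(-2\right) \left(-2\right) = 0 \left(-2\right) \left(-2\right) = 0 \left(-2\right) = 0$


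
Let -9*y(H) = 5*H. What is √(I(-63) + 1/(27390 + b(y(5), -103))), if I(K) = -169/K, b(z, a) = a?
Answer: √880850610094/573027 ≈ 1.6379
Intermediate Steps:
y(H) = -5*H/9
√(I(-63) + 1/(27390 + b(y(5), -103))) = √(-169/(-63) + 1/(27390 - 103)) = √(-169*(-1/63) + 1/27287) = √(169/63 + 1/27287) = √(4611566/1719081) = √880850610094/573027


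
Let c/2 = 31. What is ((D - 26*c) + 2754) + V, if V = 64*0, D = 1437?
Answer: 2579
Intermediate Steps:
c = 62 (c = 2*31 = 62)
V = 0
((D - 26*c) + 2754) + V = ((1437 - 26*62) + 2754) + 0 = ((1437 - 1612) + 2754) + 0 = (-175 + 2754) + 0 = 2579 + 0 = 2579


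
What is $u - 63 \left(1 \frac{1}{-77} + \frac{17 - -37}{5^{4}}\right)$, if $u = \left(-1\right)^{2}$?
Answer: $- \frac{24922}{6875} \approx -3.625$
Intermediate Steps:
$u = 1$
$u - 63 \left(1 \frac{1}{-77} + \frac{17 - -37}{5^{4}}\right) = 1 - 63 \left(1 \frac{1}{-77} + \frac{17 - -37}{5^{4}}\right) = 1 - 63 \left(1 \left(- \frac{1}{77}\right) + \frac{17 + 37}{625}\right) = 1 - 63 \left(- \frac{1}{77} + 54 \cdot \frac{1}{625}\right) = 1 - 63 \left(- \frac{1}{77} + \frac{54}{625}\right) = 1 - \frac{31797}{6875} = - \frac{24922}{6875}$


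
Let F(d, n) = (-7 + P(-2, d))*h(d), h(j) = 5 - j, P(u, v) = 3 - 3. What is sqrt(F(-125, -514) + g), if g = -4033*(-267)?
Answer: sqrt(1075901) ≈ 1037.3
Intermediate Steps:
P(u, v) = 0
F(d, n) = -35 + 7*d (F(d, n) = (-7 + 0)*(5 - d) = -7*(5 - d) = -35 + 7*d)
g = 1076811
sqrt(F(-125, -514) + g) = sqrt((-35 + 7*(-125)) + 1076811) = sqrt((-35 - 875) + 1076811) = sqrt(-910 + 1076811) = sqrt(1075901)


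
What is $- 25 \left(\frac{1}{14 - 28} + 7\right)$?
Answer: $- \frac{2425}{14} \approx -173.21$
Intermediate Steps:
$- 25 \left(\frac{1}{14 - 28} + 7\right) = - 25 \left(\frac{1}{-14} + 7\right) = - 25 \left(- \frac{1}{14} + 7\right) = \left(-25\right) \frac{97}{14} = - \frac{2425}{14}$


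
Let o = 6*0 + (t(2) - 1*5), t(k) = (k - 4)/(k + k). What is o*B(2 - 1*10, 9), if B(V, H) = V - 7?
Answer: 165/2 ≈ 82.500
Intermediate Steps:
t(k) = (-4 + k)/(2*k) (t(k) = (-4 + k)/((2*k)) = (-4 + k)*(1/(2*k)) = (-4 + k)/(2*k))
B(V, H) = -7 + V
o = -11/2 (o = 6*0 + ((½)*(-4 + 2)/2 - 1*5) = 0 + ((½)*(½)*(-2) - 5) = 0 + (-½ - 5) = 0 - 11/2 = -11/2 ≈ -5.5000)
o*B(2 - 1*10, 9) = -11*(-7 + (2 - 1*10))/2 = -11*(-7 + (2 - 10))/2 = -11*(-7 - 8)/2 = -11/2*(-15) = 165/2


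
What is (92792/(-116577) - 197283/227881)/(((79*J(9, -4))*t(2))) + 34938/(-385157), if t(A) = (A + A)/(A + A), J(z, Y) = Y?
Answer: -276293537494261745/3233299011461135244 ≈ -0.085453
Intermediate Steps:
t(A) = 1 (t(A) = (2*A)/((2*A)) = (2*A)*(1/(2*A)) = 1)
(92792/(-116577) - 197283/227881)/(((79*J(9, -4))*t(2))) + 34938/(-385157) = (92792/(-116577) - 197283/227881)/(((79*(-4))*1)) + 34938/(-385157) = (92792*(-1/116577) - 197283*1/227881)/((-316*1)) + 34938*(-1/385157) = (-92792/116577 - 197283/227881)/(-316) - 34938/385157 = -44144194043/26565683337*(-1/316) - 34938/385157 = 44144194043/8394755934492 - 34938/385157 = -276293537494261745/3233299011461135244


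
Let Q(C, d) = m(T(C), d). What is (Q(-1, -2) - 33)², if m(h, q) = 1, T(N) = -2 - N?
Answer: 1024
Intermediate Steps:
Q(C, d) = 1
(Q(-1, -2) - 33)² = (1 - 33)² = (-32)² = 1024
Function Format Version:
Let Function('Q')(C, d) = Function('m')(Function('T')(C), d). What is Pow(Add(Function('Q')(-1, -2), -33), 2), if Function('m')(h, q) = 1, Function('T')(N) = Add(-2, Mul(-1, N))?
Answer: 1024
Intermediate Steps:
Function('Q')(C, d) = 1
Pow(Add(Function('Q')(-1, -2), -33), 2) = Pow(Add(1, -33), 2) = Pow(-32, 2) = 1024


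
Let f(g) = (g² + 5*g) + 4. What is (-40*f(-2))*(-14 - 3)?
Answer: -1360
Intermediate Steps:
f(g) = 4 + g² + 5*g
(-40*f(-2))*(-14 - 3) = (-40*(4 + (-2)² + 5*(-2)))*(-14 - 3) = -40*(4 + 4 - 10)*(-17) = -40*(-2)*(-17) = 80*(-17) = -1360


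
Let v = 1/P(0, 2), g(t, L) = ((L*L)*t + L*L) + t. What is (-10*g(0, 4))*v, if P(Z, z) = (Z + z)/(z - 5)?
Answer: 240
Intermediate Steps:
g(t, L) = t + L² + t*L² (g(t, L) = (L²*t + L²) + t = (t*L² + L²) + t = (L² + t*L²) + t = t + L² + t*L²)
P(Z, z) = (Z + z)/(-5 + z)
v = -3/2 (v = 1/((0 + 2)/(-5 + 2)) = 1/(2/(-3)) = 1/(-⅓*2) = 1/(-⅔) = -3/2 ≈ -1.5000)
(-10*g(0, 4))*v = -10*(0 + 4² + 0*4²)*(-3/2) = -10*(0 + 16 + 0*16)*(-3/2) = -10*(0 + 16 + 0)*(-3/2) = -10*16*(-3/2) = -160*(-3/2) = 240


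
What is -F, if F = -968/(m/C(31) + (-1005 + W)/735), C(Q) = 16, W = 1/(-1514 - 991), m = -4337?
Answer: -28516118400/8025456391 ≈ -3.5532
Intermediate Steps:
W = -1/2505 (W = 1/(-2505) = -1/2505 ≈ -0.00039920)
F = 28516118400/8025456391 (F = -968/(-4337/16 + (-1005 - 1/2505)/735) = -968/(-4337*1/16 - 2517526/2505*1/735) = -968/(-4337/16 - 2517526/1841175) = -968/(-8025456391/29458800) = -968*(-29458800/8025456391) = 28516118400/8025456391 ≈ 3.5532)
-F = -1*28516118400/8025456391 = -28516118400/8025456391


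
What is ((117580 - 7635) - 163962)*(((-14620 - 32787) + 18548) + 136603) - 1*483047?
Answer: -5820490695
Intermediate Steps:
((117580 - 7635) - 163962)*(((-14620 - 32787) + 18548) + 136603) - 1*483047 = (109945 - 163962)*((-47407 + 18548) + 136603) - 483047 = -54017*(-28859 + 136603) - 483047 = -54017*107744 - 483047 = -5820007648 - 483047 = -5820490695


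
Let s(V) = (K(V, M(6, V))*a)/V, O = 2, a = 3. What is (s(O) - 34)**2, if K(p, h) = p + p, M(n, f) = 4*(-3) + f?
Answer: 784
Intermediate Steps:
M(n, f) = -12 + f
K(p, h) = 2*p
s(V) = 6 (s(V) = ((2*V)*3)/V = (6*V)/V = 6)
(s(O) - 34)**2 = (6 - 34)**2 = (-28)**2 = 784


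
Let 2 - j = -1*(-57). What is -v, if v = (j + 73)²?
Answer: -324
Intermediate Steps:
j = -55 (j = 2 - (-1)*(-57) = 2 - 1*57 = 2 - 57 = -55)
v = 324 (v = (-55 + 73)² = 18² = 324)
-v = -1*324 = -324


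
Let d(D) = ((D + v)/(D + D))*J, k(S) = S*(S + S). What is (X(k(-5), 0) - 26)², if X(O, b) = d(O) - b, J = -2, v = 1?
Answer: 1825201/2500 ≈ 730.08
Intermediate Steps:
k(S) = 2*S² (k(S) = S*(2*S) = 2*S²)
d(D) = -(1 + D)/D (d(D) = ((D + 1)/(D + D))*(-2) = ((1 + D)/((2*D)))*(-2) = ((1 + D)*(1/(2*D)))*(-2) = ((1 + D)/(2*D))*(-2) = -(1 + D)/D)
X(O, b) = -b + (-1 - O)/O (X(O, b) = (-1 - O)/O - b = -b + (-1 - O)/O)
(X(k(-5), 0) - 26)² = ((-1 - 1*0 - 1/(2*(-5)²)) - 26)² = ((-1 + 0 - 1/(2*25)) - 26)² = ((-1 + 0 - 1/50) - 26)² = (-51/50 - 26)² = (-1351/50)² = 1825201/2500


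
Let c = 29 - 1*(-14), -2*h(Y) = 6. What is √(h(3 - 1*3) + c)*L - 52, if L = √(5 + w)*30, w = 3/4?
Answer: -52 + 30*√230 ≈ 402.97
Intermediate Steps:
h(Y) = -3 (h(Y) = -½*6 = -3)
w = ¾ (w = 3*(¼) = ¾ ≈ 0.75000)
c = 43 (c = 29 + 14 = 43)
L = 15*√23 (L = √(5 + ¾)*30 = √(23/4)*30 = (√23/2)*30 = 15*√23 ≈ 71.938)
√(h(3 - 1*3) + c)*L - 52 = √(-3 + 43)*(15*√23) - 52 = √40*(15*√23) - 52 = (2*√10)*(15*√23) - 52 = 30*√230 - 52 = -52 + 30*√230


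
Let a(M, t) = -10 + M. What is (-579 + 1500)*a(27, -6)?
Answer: 15657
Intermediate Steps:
(-579 + 1500)*a(27, -6) = (-579 + 1500)*(-10 + 27) = 921*17 = 15657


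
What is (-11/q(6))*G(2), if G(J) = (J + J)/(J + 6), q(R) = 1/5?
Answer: -55/2 ≈ -27.500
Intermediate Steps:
q(R) = ⅕
G(J) = 2*J/(6 + J) (G(J) = (2*J)/(6 + J) = 2*J/(6 + J))
(-11/q(6))*G(2) = (-11/(⅕))*(2*2/(6 + 2)) = (5*(-11))*(2*2/8) = -110*2/8 = -55*½ = -55/2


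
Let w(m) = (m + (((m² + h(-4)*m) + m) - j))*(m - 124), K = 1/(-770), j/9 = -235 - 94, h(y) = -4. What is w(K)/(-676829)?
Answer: 167624385125121/308994773857000 ≈ 0.54248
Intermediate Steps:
j = -2961 (j = 9*(-235 - 94) = 9*(-329) = -2961)
K = -1/770 ≈ -0.0012987
w(m) = (-124 + m)*(2961 + m² - 2*m) (w(m) = (m + (((m² - 4*m) + m) - 1*(-2961)))*(m - 124) = (m + ((m² - 3*m) + 2961))*(-124 + m) = (m + (2961 + m² - 3*m))*(-124 + m) = (2961 + m² - 2*m)*(-124 + m) = (-124 + m)*(2961 + m² - 2*m))
w(K)/(-676829) = (-367164 + (-1/770)³ - 126*(-1/770)² + 3209*(-1/770))/(-676829) = (-367164 - 1/456533000 - 126*1/592900 - 3209/770)*(-1/676829) = (-367164 - 1/456533000 - 9/42350 - 3209/770)*(-1/676829) = -167624385125121/456533000*(-1/676829) = 167624385125121/308994773857000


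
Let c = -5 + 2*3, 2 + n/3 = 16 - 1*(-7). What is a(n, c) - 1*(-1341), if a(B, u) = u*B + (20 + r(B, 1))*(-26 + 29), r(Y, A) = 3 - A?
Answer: 1470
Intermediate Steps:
n = 63 (n = -6 + 3*(16 - 1*(-7)) = -6 + 3*(16 + 7) = -6 + 3*23 = -6 + 69 = 63)
c = 1 (c = -5 + 6 = 1)
a(B, u) = 66 + B*u (a(B, u) = u*B + (20 + (3 - 1*1))*(-26 + 29) = B*u + (20 + (3 - 1))*3 = B*u + (20 + 2)*3 = B*u + 22*3 = B*u + 66 = 66 + B*u)
a(n, c) - 1*(-1341) = (66 + 63*1) - 1*(-1341) = (66 + 63) + 1341 = 129 + 1341 = 1470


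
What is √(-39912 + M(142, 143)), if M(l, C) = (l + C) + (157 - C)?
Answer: I*√39613 ≈ 199.03*I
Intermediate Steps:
M(l, C) = 157 + l (M(l, C) = (C + l) + (157 - C) = 157 + l)
√(-39912 + M(142, 143)) = √(-39912 + (157 + 142)) = √(-39912 + 299) = √(-39613) = I*√39613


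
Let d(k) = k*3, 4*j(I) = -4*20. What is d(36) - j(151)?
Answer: 128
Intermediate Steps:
j(I) = -20 (j(I) = (-4*20)/4 = (1/4)*(-80) = -20)
d(k) = 3*k
d(36) - j(151) = 3*36 - 1*(-20) = 108 + 20 = 128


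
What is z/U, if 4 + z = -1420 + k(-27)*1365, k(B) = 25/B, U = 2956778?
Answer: -24191/26611002 ≈ -0.00090906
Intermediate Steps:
z = -24191/9 (z = -4 + (-1420 + (25/(-27))*1365) = -4 + (-1420 + (25*(-1/27))*1365) = -4 + (-1420 - 25/27*1365) = -4 + (-1420 - 11375/9) = -4 - 24155/9 = -24191/9 ≈ -2687.9)
z/U = -24191/9/2956778 = -24191/9*1/2956778 = -24191/26611002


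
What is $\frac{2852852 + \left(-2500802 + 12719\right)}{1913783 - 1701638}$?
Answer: $\frac{364769}{212145} \approx 1.7194$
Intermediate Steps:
$\frac{2852852 + \left(-2500802 + 12719\right)}{1913783 - 1701638} = \frac{2852852 - 2488083}{212145} = 364769 \cdot \frac{1}{212145} = \frac{364769}{212145}$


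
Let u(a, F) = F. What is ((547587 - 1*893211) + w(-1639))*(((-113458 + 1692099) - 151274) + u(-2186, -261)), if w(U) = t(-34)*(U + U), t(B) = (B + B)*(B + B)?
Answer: -22124561320176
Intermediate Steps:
t(B) = 4*B**2 (t(B) = (2*B)*(2*B) = 4*B**2)
w(U) = 9248*U (w(U) = (4*(-34)**2)*(U + U) = (4*1156)*(2*U) = 4624*(2*U) = 9248*U)
((547587 - 1*893211) + w(-1639))*(((-113458 + 1692099) - 151274) + u(-2186, -261)) = ((547587 - 1*893211) + 9248*(-1639))*(((-113458 + 1692099) - 151274) - 261) = ((547587 - 893211) - 15157472)*((1578641 - 151274) - 261) = (-345624 - 15157472)*(1427367 - 261) = -15503096*1427106 = -22124561320176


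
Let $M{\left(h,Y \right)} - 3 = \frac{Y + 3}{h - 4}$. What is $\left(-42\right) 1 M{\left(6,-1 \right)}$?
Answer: $-168$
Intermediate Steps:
$M{\left(h,Y \right)} = 3 + \frac{3 + Y}{-4 + h}$ ($M{\left(h,Y \right)} = 3 + \frac{Y + 3}{h - 4} = 3 + \frac{3 + Y}{-4 + h}$)
$\left(-42\right) 1 M{\left(6,-1 \right)} = \left(-42\right) 1 \frac{-9 - 1 + 3 \cdot 6}{-4 + 6} = - 42 \frac{-9 - 1 + 18}{2} = - 42 \cdot \frac{1}{2} \cdot 8 = \left(-42\right) 4 = -168$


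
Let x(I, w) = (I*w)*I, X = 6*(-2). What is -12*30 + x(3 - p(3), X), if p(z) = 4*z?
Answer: -1332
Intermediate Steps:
X = -12
x(I, w) = w*I²
-12*30 + x(3 - p(3), X) = -12*30 - 12*(3 - 4*3)² = -360 - 12*(3 - 1*12)² = -360 - 12*(3 - 12)² = -360 - 12*(-9)² = -360 - 12*81 = -360 - 972 = -1332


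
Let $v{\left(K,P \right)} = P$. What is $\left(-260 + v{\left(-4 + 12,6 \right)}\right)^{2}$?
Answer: $64516$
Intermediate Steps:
$\left(-260 + v{\left(-4 + 12,6 \right)}\right)^{2} = \left(-260 + 6\right)^{2} = \left(-254\right)^{2} = 64516$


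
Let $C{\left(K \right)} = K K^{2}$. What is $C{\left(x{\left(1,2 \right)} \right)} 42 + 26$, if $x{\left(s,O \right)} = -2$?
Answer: $-310$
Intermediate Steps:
$C{\left(K \right)} = K^{3}$
$C{\left(x{\left(1,2 \right)} \right)} 42 + 26 = \left(-2\right)^{3} \cdot 42 + 26 = \left(-8\right) 42 + 26 = -336 + 26 = -310$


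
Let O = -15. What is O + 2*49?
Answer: 83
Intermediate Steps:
O + 2*49 = -15 + 2*49 = -15 + 98 = 83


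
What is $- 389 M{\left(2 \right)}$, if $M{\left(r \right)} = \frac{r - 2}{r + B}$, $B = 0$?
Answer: $0$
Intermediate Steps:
$M{\left(r \right)} = \frac{-2 + r}{r}$ ($M{\left(r \right)} = \frac{r - 2}{r + 0} = \frac{-2 + r}{r}$)
$- 389 M{\left(2 \right)} = - 389 \frac{-2 + 2}{2} = - 389 \cdot \frac{1}{2} \cdot 0 = \left(-389\right) 0 = 0$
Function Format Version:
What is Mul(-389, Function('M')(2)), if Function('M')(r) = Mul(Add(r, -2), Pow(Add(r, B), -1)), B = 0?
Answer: 0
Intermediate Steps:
Function('M')(r) = Mul(Pow(r, -1), Add(-2, r)) (Function('M')(r) = Mul(Add(r, -2), Pow(Add(r, 0), -1)) = Mul(Add(-2, r), Pow(r, -1)) = Mul(Pow(r, -1), Add(-2, r)))
Mul(-389, Function('M')(2)) = Mul(-389, Mul(Pow(2, -1), Add(-2, 2))) = Mul(-389, Mul(Rational(1, 2), 0)) = Mul(-389, 0) = 0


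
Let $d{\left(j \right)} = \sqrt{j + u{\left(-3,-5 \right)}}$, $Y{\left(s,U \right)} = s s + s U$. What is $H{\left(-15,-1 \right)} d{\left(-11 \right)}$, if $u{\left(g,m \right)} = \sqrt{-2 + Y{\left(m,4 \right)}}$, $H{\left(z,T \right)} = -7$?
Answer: $- 7 i \sqrt{11 - \sqrt{3}} \approx - 21.31 i$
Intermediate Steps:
$Y{\left(s,U \right)} = s^{2} + U s$
$u{\left(g,m \right)} = \sqrt{-2 + m \left(4 + m\right)}$
$d{\left(j \right)} = \sqrt{j + \sqrt{3}}$ ($d{\left(j \right)} = \sqrt{j + \sqrt{-2 - 5 \left(4 - 5\right)}} = \sqrt{j + \sqrt{-2 - -5}} = \sqrt{j + \sqrt{-2 + 5}} = \sqrt{j + \sqrt{3}}$)
$H{\left(-15,-1 \right)} d{\left(-11 \right)} = - 7 \sqrt{-11 + \sqrt{3}}$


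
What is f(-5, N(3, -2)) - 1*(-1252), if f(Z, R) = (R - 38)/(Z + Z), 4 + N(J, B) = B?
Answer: 6282/5 ≈ 1256.4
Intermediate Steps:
N(J, B) = -4 + B
f(Z, R) = (-38 + R)/(2*Z) (f(Z, R) = (-38 + R)/((2*Z)) = (-38 + R)*(1/(2*Z)) = (-38 + R)/(2*Z))
f(-5, N(3, -2)) - 1*(-1252) = (½)*(-38 + (-4 - 2))/(-5) - 1*(-1252) = (½)*(-⅕)*(-38 - 6) + 1252 = (½)*(-⅕)*(-44) + 1252 = 22/5 + 1252 = 6282/5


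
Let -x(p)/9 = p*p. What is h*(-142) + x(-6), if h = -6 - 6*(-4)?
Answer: -2880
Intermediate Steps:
x(p) = -9*p² (x(p) = -9*p*p = -9*p²)
h = 18 (h = -6 + 24 = 18)
h*(-142) + x(-6) = 18*(-142) - 9*(-6)² = -2556 - 9*36 = -2556 - 324 = -2880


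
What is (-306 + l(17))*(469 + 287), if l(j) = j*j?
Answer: -12852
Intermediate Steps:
l(j) = j²
(-306 + l(17))*(469 + 287) = (-306 + 17²)*(469 + 287) = (-306 + 289)*756 = -17*756 = -12852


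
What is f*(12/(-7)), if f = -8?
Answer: 96/7 ≈ 13.714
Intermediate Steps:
f*(12/(-7)) = -96/(-7) = -96*(-1)/7 = -8*(-12/7) = 96/7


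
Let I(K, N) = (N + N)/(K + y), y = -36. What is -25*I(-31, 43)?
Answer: 2150/67 ≈ 32.090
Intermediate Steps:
I(K, N) = 2*N/(-36 + K) (I(K, N) = (N + N)/(K - 36) = (2*N)/(-36 + K) = 2*N/(-36 + K))
-25*I(-31, 43) = -50*43/(-36 - 31) = -50*43/(-67) = -50*43*(-1)/67 = -25*(-86/67) = 2150/67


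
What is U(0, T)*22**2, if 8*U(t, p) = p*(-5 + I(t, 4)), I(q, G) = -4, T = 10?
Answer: -5445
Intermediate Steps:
U(t, p) = -9*p/8 (U(t, p) = (p*(-5 - 4))/8 = (p*(-9))/8 = (-9*p)/8 = -9*p/8)
U(0, T)*22**2 = -9/8*10*22**2 = -45/4*484 = -5445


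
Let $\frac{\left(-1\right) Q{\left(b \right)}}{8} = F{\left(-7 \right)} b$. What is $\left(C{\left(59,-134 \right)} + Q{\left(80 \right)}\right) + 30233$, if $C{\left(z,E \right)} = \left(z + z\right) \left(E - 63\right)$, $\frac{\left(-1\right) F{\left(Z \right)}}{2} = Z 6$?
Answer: $-46773$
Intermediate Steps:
$F{\left(Z \right)} = - 12 Z$ ($F{\left(Z \right)} = - 2 Z 6 = - 2 \cdot 6 Z = - 12 Z$)
$C{\left(z,E \right)} = 2 z \left(-63 + E\right)$
$Q{\left(b \right)} = - 672 b$ ($Q{\left(b \right)} = - 8 \left(-12\right) \left(-7\right) b = - 8 \cdot 84 b = - 672 b$)
$\left(C{\left(59,-134 \right)} + Q{\left(80 \right)}\right) + 30233 = \left(2 \cdot 59 \left(-63 - 134\right) - 53760\right) + 30233 = \left(2 \cdot 59 \left(-197\right) - 53760\right) + 30233 = \left(-23246 - 53760\right) + 30233 = -77006 + 30233 = -46773$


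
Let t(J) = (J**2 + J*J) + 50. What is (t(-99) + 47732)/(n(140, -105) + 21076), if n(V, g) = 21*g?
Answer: 67384/18871 ≈ 3.5708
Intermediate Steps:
t(J) = 50 + 2*J**2 (t(J) = (J**2 + J**2) + 50 = 2*J**2 + 50 = 50 + 2*J**2)
(t(-99) + 47732)/(n(140, -105) + 21076) = ((50 + 2*(-99)**2) + 47732)/(21*(-105) + 21076) = ((50 + 2*9801) + 47732)/(-2205 + 21076) = ((50 + 19602) + 47732)/18871 = (19652 + 47732)*(1/18871) = 67384*(1/18871) = 67384/18871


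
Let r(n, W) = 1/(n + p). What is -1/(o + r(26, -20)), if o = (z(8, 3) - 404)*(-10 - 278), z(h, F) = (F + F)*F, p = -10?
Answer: -16/1778689 ≈ -8.9954e-6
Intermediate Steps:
z(h, F) = 2*F² (z(h, F) = (2*F)*F = 2*F²)
r(n, W) = 1/(-10 + n) (r(n, W) = 1/(n - 10) = 1/(-10 + n))
o = 111168 (o = (2*3² - 404)*(-10 - 278) = (2*9 - 404)*(-288) = (18 - 404)*(-288) = -386*(-288) = 111168)
-1/(o + r(26, -20)) = -1/(111168 + 1/(-10 + 26)) = -1/(111168 + 1/16) = -1/1778689/16 = -1*16/1778689 = -16/1778689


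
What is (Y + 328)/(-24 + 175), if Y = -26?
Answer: 2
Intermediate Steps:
(Y + 328)/(-24 + 175) = (-26 + 328)/(-24 + 175) = 302/151 = 302*(1/151) = 2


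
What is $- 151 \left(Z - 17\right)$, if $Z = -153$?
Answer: $25670$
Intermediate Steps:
$- 151 \left(Z - 17\right) = - 151 \left(-153 - 17\right) = \left(-151\right) \left(-170\right) = 25670$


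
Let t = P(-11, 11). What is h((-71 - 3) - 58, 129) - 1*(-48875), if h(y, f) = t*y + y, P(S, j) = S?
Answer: 50195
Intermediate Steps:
t = -11
h(y, f) = -10*y (h(y, f) = -11*y + y = -10*y)
h((-71 - 3) - 58, 129) - 1*(-48875) = -10*((-71 - 3) - 58) - 1*(-48875) = -10*(-74 - 58) + 48875 = -10*(-132) + 48875 = 1320 + 48875 = 50195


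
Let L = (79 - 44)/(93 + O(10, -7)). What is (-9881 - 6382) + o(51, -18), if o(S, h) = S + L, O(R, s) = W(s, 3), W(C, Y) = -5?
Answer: -1426621/88 ≈ -16212.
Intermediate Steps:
O(R, s) = -5
L = 35/88 (L = (79 - 44)/(93 - 5) = 35/88 ≈ 0.39773)
o(S, h) = 35/88 + S (o(S, h) = S + 35/88 = 35/88 + S)
(-9881 - 6382) + o(51, -18) = (-9881 - 6382) + (35/88 + 51) = -16263 + 4523/88 = -1426621/88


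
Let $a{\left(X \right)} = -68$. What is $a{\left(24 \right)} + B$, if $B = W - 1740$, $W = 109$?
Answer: $-1699$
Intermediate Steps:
$B = -1631$ ($B = 109 - 1740 = -1631$)
$a{\left(24 \right)} + B = -68 - 1631 = -1699$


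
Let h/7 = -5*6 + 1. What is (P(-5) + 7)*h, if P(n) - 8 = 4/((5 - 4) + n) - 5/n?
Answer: -3045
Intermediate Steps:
h = -203 (h = 7*(-5*6 + 1) = 7*(-30 + 1) = 7*(-29) = -203)
P(n) = 8 - 5/n + 4/(1 + n) (P(n) = 8 + (4/((5 - 4) + n) - 5/n) = 8 + (4/(1 + n) - 5/n) = 8 + (-5/n + 4/(1 + n)) = 8 - 5/n + 4/(1 + n))
(P(-5) + 7)*h = ((-5 + 7*(-5) + 8*(-5)²)/((-5)*(1 - 5)) + 7)*(-203) = (-⅕*(-5 - 35 + 8*25)/(-4) + 7)*(-203) = (-⅕*(-¼)*(-5 - 35 + 200) + 7)*(-203) = (-⅕*(-¼)*160 + 7)*(-203) = (8 + 7)*(-203) = 15*(-203) = -3045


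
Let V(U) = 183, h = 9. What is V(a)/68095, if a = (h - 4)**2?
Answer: 183/68095 ≈ 0.0026874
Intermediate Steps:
a = 25 (a = (9 - 4)**2 = 5**2 = 25)
V(a)/68095 = 183/68095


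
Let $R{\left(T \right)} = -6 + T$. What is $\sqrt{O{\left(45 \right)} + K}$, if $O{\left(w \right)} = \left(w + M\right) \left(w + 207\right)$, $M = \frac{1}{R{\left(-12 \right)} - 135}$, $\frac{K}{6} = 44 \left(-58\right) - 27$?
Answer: $\frac{i \sqrt{1195202}}{17} \approx 64.309 i$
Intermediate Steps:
$K = -15474$ ($K = 6 \left(44 \left(-58\right) - 27\right) = 6 \left(-2552 - 27\right) = 6 \left(-2579\right) = -15474$)
$M = - \frac{1}{153}$ ($M = \frac{1}{\left(-6 - 12\right) - 135} = \frac{1}{-18 - 135} = \frac{1}{-153} = - \frac{1}{153} \approx -0.0065359$)
$O{\left(w \right)} = \left(207 + w\right) \left(- \frac{1}{153} + w\right)$ ($O{\left(w \right)} = \left(w - \frac{1}{153}\right) \left(w + 207\right) = \left(- \frac{1}{153} + w\right) \left(207 + w\right) = \left(207 + w\right) \left(- \frac{1}{153} + w\right)$)
$\sqrt{O{\left(45 \right)} + K} = \sqrt{\left(- \frac{23}{17} + 45^{2} + \frac{31670}{153} \cdot 45\right) - 15474} = \sqrt{\left(- \frac{23}{17} + 2025 + \frac{158350}{17}\right) - 15474} = \sqrt{\frac{192752}{17} - 15474} = \sqrt{- \frac{70306}{17}} = \frac{i \sqrt{1195202}}{17}$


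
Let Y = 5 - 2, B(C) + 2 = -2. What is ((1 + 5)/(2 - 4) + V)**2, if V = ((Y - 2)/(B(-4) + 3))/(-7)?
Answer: 400/49 ≈ 8.1633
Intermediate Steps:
B(C) = -4 (B(C) = -2 - 2 = -4)
Y = 3
V = 1/7 (V = ((3 - 2)/(-4 + 3))/(-7) = (1/(-1))*(-1/7) = (1*(-1))*(-1/7) = -1*(-1/7) = 1/7 ≈ 0.14286)
((1 + 5)/(2 - 4) + V)**2 = ((1 + 5)/(2 - 4) + 1/7)**2 = (6/(-2) + 1/7)**2 = (6*(-1/2) + 1/7)**2 = (-3 + 1/7)**2 = (-20/7)**2 = 400/49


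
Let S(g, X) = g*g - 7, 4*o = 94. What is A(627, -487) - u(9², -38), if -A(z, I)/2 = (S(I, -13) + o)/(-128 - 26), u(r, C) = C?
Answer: 480223/154 ≈ 3118.3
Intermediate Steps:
o = 47/2 (o = (¼)*94 = 47/2 ≈ 23.500)
S(g, X) = -7 + g² (S(g, X) = g² - 7 = -7 + g²)
A(z, I) = 3/14 + I²/77 (A(z, I) = -2*((-7 + I²) + 47/2)/(-128 - 26) = -2*(33/2 + I²)/(-154) = -2*(33/2 + I²)*(-1)/154 = -2*(-3/28 - I²/154) = 3/14 + I²/77)
A(627, -487) - u(9², -38) = (3/14 + (1/77)*(-487)²) - 1*(-38) = (3/14 + (1/77)*237169) + 38 = (3/14 + 237169/77) + 38 = 474371/154 + 38 = 480223/154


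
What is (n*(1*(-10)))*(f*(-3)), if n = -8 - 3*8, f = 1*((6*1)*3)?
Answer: -17280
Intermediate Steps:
f = 18 (f = 1*(6*3) = 1*18 = 18)
n = -32 (n = -8 - 1*24 = -8 - 24 = -32)
(n*(1*(-10)))*(f*(-3)) = (-32*(-10))*(18*(-3)) = -32*(-10)*(-54) = 320*(-54) = -17280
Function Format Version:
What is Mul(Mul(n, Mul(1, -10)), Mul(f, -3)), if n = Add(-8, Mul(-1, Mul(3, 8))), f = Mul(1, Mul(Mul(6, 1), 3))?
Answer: -17280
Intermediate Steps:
f = 18 (f = Mul(1, Mul(6, 3)) = Mul(1, 18) = 18)
n = -32 (n = Add(-8, Mul(-1, 24)) = Add(-8, -24) = -32)
Mul(Mul(n, Mul(1, -10)), Mul(f, -3)) = Mul(Mul(-32, Mul(1, -10)), Mul(18, -3)) = Mul(Mul(-32, -10), -54) = Mul(320, -54) = -17280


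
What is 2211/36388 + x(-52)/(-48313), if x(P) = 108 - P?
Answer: 9181633/159819404 ≈ 0.057450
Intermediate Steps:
2211/36388 + x(-52)/(-48313) = 2211/36388 + (108 - 1*(-52))/(-48313) = 2211*(1/36388) + (108 + 52)*(-1/48313) = 201/3308 + 160*(-1/48313) = 201/3308 - 160/48313 = 9181633/159819404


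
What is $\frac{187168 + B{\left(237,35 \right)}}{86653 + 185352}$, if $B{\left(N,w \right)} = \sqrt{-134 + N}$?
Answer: $\frac{187168}{272005} + \frac{\sqrt{103}}{272005} \approx 0.68814$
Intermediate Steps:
$\frac{187168 + B{\left(237,35 \right)}}{86653 + 185352} = \frac{187168 + \sqrt{-134 + 237}}{86653 + 185352} = \frac{187168 + \sqrt{103}}{272005} = \left(187168 + \sqrt{103}\right) \frac{1}{272005} = \frac{187168}{272005} + \frac{\sqrt{103}}{272005}$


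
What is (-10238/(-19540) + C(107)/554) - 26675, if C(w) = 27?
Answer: -36094367946/1353145 ≈ -26674.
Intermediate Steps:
(-10238/(-19540) + C(107)/554) - 26675 = (-10238/(-19540) + 27/554) - 26675 = (-10238*(-1/19540) + 27*(1/554)) - 26675 = (5119/9770 + 27/554) - 26675 = 774929/1353145 - 26675 = -36094367946/1353145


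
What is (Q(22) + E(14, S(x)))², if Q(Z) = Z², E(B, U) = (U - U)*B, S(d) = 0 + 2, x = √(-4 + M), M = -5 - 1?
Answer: 234256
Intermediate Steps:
M = -6
x = I*√10 (x = √(-4 - 6) = √(-10) = I*√10 ≈ 3.1623*I)
S(d) = 2
E(B, U) = 0 (E(B, U) = 0*B = 0)
(Q(22) + E(14, S(x)))² = (22² + 0)² = (484 + 0)² = 484² = 234256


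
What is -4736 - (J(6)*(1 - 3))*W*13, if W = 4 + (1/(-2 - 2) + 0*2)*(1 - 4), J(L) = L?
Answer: -3995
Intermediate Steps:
W = 19/4 (W = 4 + (1/(-4) + 0)*(-3) = 4 + (-¼ + 0)*(-3) = 4 - ¼*(-3) = 4 + ¾ = 19/4 ≈ 4.7500)
-4736 - (J(6)*(1 - 3))*W*13 = -4736 - (6*(1 - 3))*(19/4)*13 = -4736 - (6*(-2))*(19/4)*13 = -4736 - (-12*19/4)*13 = -4736 - (-57)*13 = -4736 - 1*(-741) = -4736 + 741 = -3995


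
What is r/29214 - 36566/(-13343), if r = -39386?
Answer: 271355863/194901201 ≈ 1.3923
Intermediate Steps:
r/29214 - 36566/(-13343) = -39386/29214 - 36566/(-13343) = -39386*1/29214 - 36566*(-1/13343) = -19693/14607 + 36566/13343 = 271355863/194901201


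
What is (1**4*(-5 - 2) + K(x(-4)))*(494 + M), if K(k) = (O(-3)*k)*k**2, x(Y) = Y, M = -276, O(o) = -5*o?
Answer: -210806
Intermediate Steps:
K(k) = 15*k**3 (K(k) = ((-5*(-3))*k)*k**2 = (15*k)*k**2 = 15*k**3)
(1**4*(-5 - 2) + K(x(-4)))*(494 + M) = (1**4*(-5 - 2) + 15*(-4)**3)*(494 - 276) = (1*(-7) + 15*(-64))*218 = (-7 - 960)*218 = -967*218 = -210806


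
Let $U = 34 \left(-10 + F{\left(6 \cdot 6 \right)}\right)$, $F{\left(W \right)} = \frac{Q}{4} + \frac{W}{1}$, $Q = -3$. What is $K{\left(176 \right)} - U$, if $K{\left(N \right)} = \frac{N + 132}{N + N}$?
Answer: $- \frac{6861}{8} \approx -857.63$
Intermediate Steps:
$K{\left(N \right)} = \frac{132 + N}{2 N}$
$F{\left(W \right)} = - \frac{3}{4} + W$ ($F{\left(W \right)} = - \frac{3}{4} + \frac{W}{1} = \left(-3\right) \frac{1}{4} + W 1 = - \frac{3}{4} + W$)
$U = \frac{1717}{2}$ ($U = 34 \left(-10 + \left(- \frac{3}{4} + 6 \cdot 6\right)\right) = 34 \left(-10 + \left(- \frac{3}{4} + 36\right)\right) = 34 \left(-10 + \frac{141}{4}\right) = 34 \cdot \frac{101}{4} = \frac{1717}{2} \approx 858.5$)
$K{\left(176 \right)} - U = \frac{132 + 176}{2 \cdot 176} - \frac{1717}{2} = \frac{1}{2} \cdot \frac{1}{176} \cdot 308 - \frac{1717}{2} = \frac{7}{8} - \frac{1717}{2} = - \frac{6861}{8}$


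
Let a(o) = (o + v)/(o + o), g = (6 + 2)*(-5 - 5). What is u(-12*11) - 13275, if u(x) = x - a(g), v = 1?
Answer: -2145199/160 ≈ -13408.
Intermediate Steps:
g = -80 (g = 8*(-10) = -80)
a(o) = (1 + o)/(2*o) (a(o) = (o + 1)/(o + o) = (1 + o)/((2*o)) = (1 + o)*(1/(2*o)) = (1 + o)/(2*o))
u(x) = -79/160 + x (u(x) = x - (1 - 80)/(2*(-80)) = x - (-1)*(-79)/(2*80) = x - 1*79/160 = x - 79/160 = -79/160 + x)
u(-12*11) - 13275 = (-79/160 - 12*11) - 13275 = (-79/160 - 132) - 13275 = -21199/160 - 13275 = -2145199/160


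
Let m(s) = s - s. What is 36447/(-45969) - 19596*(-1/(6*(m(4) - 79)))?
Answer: -51004689/1210517 ≈ -42.135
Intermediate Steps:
m(s) = 0
36447/(-45969) - 19596*(-1/(6*(m(4) - 79))) = 36447/(-45969) - 19596*(-1/(6*(0 - 79))) = 36447*(-1/45969) - 19596/((-79*(-6))) = -12149/15323 - 19596/474 = -12149/15323 - 19596*1/474 = -12149/15323 - 3266/79 = -51004689/1210517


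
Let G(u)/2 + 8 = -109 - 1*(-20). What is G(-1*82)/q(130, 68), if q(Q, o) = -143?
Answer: 194/143 ≈ 1.3566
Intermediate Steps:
G(u) = -194 (G(u) = -16 + 2*(-109 - 1*(-20)) = -16 + 2*(-109 + 20) = -16 + 2*(-89) = -16 - 178 = -194)
G(-1*82)/q(130, 68) = -194/(-143) = -194*(-1/143) = 194/143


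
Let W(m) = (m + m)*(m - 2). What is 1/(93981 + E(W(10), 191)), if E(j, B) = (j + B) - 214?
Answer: 1/94118 ≈ 1.0625e-5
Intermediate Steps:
W(m) = 2*m*(-2 + m) (W(m) = (2*m)*(-2 + m) = 2*m*(-2 + m))
E(j, B) = -214 + B + j (E(j, B) = (B + j) - 214 = -214 + B + j)
1/(93981 + E(W(10), 191)) = 1/(93981 + (-214 + 191 + 2*10*(-2 + 10))) = 1/(93981 + (-214 + 191 + 2*10*8)) = 1/(93981 + (-214 + 191 + 160)) = 1/(93981 + 137) = 1/94118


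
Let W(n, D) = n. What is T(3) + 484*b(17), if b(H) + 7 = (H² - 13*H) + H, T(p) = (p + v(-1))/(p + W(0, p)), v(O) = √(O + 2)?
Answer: 113260/3 ≈ 37753.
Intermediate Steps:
v(O) = √(2 + O)
T(p) = (1 + p)/p (T(p) = (p + √(2 - 1))/(p + 0) = (p + √1)/p = (p + 1)/p = (1 + p)/p)
b(H) = -7 + H² - 12*H (b(H) = -7 + ((H² - 13*H) + H) = -7 + (H² - 12*H) = -7 + H² - 12*H)
T(3) + 484*b(17) = (1 + 3)/3 + 484*(-7 + 17² - 12*17) = (⅓)*4 + 484*(-7 + 289 - 204) = 4/3 + 484*78 = 4/3 + 37752 = 113260/3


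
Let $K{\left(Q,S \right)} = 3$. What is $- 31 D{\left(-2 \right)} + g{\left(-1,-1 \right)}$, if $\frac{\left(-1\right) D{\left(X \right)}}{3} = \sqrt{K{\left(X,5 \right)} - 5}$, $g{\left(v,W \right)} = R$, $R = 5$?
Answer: $5 + 93 i \sqrt{2} \approx 5.0 + 131.52 i$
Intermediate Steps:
$g{\left(v,W \right)} = 5$
$D{\left(X \right)} = - 3 i \sqrt{2}$ ($D{\left(X \right)} = - 3 \sqrt{3 - 5} = - 3 \sqrt{-2} = - 3 i \sqrt{2}$)
$- 31 D{\left(-2 \right)} + g{\left(-1,-1 \right)} = - 31 \left(- 3 i \sqrt{2}\right) + 5 = 93 i \sqrt{2} + 5 = 5 + 93 i \sqrt{2}$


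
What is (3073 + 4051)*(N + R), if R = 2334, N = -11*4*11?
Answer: 13179400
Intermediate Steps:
N = -484 (N = -44*11 = -484)
(3073 + 4051)*(N + R) = (3073 + 4051)*(-484 + 2334) = 7124*1850 = 13179400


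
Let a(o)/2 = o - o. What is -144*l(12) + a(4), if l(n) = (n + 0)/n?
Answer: -144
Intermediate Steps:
a(o) = 0 (a(o) = 2*(o - o) = 2*0 = 0)
l(n) = 1 (l(n) = n/n = 1)
-144*l(12) + a(4) = -144*1 + 0 = -144 + 0 = -144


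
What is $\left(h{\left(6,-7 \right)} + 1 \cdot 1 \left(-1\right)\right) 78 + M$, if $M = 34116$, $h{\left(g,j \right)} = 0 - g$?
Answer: $33570$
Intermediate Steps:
$h{\left(g,j \right)} = - g$
$\left(h{\left(6,-7 \right)} + 1 \cdot 1 \left(-1\right)\right) 78 + M = \left(\left(-1\right) 6 + 1 \cdot 1 \left(-1\right)\right) 78 + 34116 = \left(-6 + 1 \left(-1\right)\right) 78 + 34116 = \left(-6 - 1\right) 78 + 34116 = \left(-7\right) 78 + 34116 = -546 + 34116 = 33570$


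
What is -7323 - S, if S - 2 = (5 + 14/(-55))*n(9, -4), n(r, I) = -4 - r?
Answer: -399482/55 ≈ -7263.3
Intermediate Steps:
S = -3283/55 (S = 2 + (5 + 14/(-55))*(-4 - 1*9) = 2 + (5 + 14*(-1/55))*(-4 - 9) = 2 + (5 - 14/55)*(-13) = 2 + (261/55)*(-13) = 2 - 3393/55 = -3283/55 ≈ -59.691)
-7323 - S = -7323 - 1*(-3283/55) = -7323 + 3283/55 = -399482/55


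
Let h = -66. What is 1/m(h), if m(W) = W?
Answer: -1/66 ≈ -0.015152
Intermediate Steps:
1/m(h) = 1/(-66) = -1/66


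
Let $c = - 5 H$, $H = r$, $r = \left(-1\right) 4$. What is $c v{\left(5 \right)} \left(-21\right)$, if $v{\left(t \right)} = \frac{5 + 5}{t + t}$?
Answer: $-420$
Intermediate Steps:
$r = -4$
$v{\left(t \right)} = \frac{5}{t}$ ($v{\left(t \right)} = \frac{10}{2 t} = 10 \frac{1}{2 t} = \frac{5}{t}$)
$H = -4$
$c = 20$ ($c = \left(-5\right) \left(-4\right) = 20$)
$c v{\left(5 \right)} \left(-21\right) = 20 \cdot \frac{5}{5} \left(-21\right) = 20 \cdot 5 \cdot \frac{1}{5} \left(-21\right) = 20 \cdot 1 \left(-21\right) = 20 \left(-21\right) = -420$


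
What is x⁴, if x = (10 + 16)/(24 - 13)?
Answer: 456976/14641 ≈ 31.212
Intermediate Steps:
x = 26/11 ≈ 2.3636
x⁴ = (26/11)⁴ = 456976/14641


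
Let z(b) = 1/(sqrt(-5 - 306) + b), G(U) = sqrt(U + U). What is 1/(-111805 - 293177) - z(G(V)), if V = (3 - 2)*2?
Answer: (-sqrt(311) + 404984*I)/(404982*(sqrt(311) - 2*I)) ≈ -0.0063517 + 0.055985*I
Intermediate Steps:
V = 2 (V = 1*2 = 2)
G(U) = sqrt(2)*sqrt(U) (G(U) = sqrt(2*U) = sqrt(2)*sqrt(U))
z(b) = 1/(b + I*sqrt(311)) (z(b) = 1/(sqrt(-311) + b) = 1/(I*sqrt(311) + b) = 1/(b + I*sqrt(311)))
1/(-111805 - 293177) - z(G(V)) = 1/(-111805 - 293177) - 1/(sqrt(2)*sqrt(2) + I*sqrt(311)) = 1/(-404982) - 1/(2 + I*sqrt(311)) = -1/404982 - 1/(2 + I*sqrt(311))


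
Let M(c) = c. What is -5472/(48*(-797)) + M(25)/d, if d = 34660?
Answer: 794233/5524804 ≈ 0.14376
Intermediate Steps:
-5472/(48*(-797)) + M(25)/d = -5472/(48*(-797)) + 25/34660 = -5472/(-38256) + 25*(1/34660) = -5472*(-1/38256) + 5/6932 = 114/797 + 5/6932 = 794233/5524804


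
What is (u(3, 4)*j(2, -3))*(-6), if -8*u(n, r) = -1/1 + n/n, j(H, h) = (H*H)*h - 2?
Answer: 0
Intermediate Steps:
j(H, h) = -2 + h*H² (j(H, h) = H²*h - 2 = h*H² - 2 = -2 + h*H²)
u(n, r) = 0 (u(n, r) = -(-1/1 + n/n)/8 = -(-1*1 + 1)/8 = -(-1 + 1)/8 = -⅛*0 = 0)
(u(3, 4)*j(2, -3))*(-6) = (0*(-2 - 3*2²))*(-6) = (0*(-2 - 3*4))*(-6) = (0*(-2 - 12))*(-6) = (0*(-14))*(-6) = 0*(-6) = 0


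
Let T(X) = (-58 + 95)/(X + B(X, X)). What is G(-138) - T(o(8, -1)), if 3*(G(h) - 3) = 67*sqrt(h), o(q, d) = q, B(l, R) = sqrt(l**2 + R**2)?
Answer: 61/8 - 37*sqrt(2)/8 + 67*I*sqrt(138)/3 ≈ 1.0843 + 262.36*I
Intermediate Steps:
B(l, R) = sqrt(R**2 + l**2)
T(X) = 37/(X + sqrt(2)*sqrt(X**2)) (T(X) = (-58 + 95)/(X + sqrt(X**2 + X**2)) = 37/(X + sqrt(2*X**2)) = 37/(X + sqrt(2)*sqrt(X**2)))
G(h) = 3 + 67*sqrt(h)/3 (G(h) = 3 + (67*sqrt(h))/3 = 3 + 67*sqrt(h)/3)
G(-138) - T(o(8, -1)) = (3 + 67*sqrt(-138)/3) - 37/(8 + sqrt(2)*sqrt(8**2)) = (3 + 67*(I*sqrt(138))/3) - 37/(8 + sqrt(2)*sqrt(64)) = (3 + 67*I*sqrt(138)/3) - 37/(8 + sqrt(2)*8) = (3 + 67*I*sqrt(138)/3) - 37/(8 + 8*sqrt(2)) = 3 - 37/(8 + 8*sqrt(2)) + 67*I*sqrt(138)/3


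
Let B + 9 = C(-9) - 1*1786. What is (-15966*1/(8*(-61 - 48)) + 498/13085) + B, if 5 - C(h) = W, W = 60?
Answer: -10449686317/5705060 ≈ -1831.7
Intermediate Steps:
C(h) = -55 (C(h) = 5 - 1*60 = 5 - 60 = -55)
B = -1850 (B = -9 + (-55 - 1*1786) = -9 + (-55 - 1786) = -9 - 1841 = -1850)
(-15966*1/(8*(-61 - 48)) + 498/13085) + B = (-15966*1/(8*(-61 - 48)) + 498/13085) - 1850 = (-15966/(8*(-109)) + 498*(1/13085)) - 1850 = (-15966/(-872) + 498/13085) - 1850 = (-15966*(-1/872) + 498/13085) - 1850 = (7983/436 + 498/13085) - 1850 = 104674683/5705060 - 1850 = -10449686317/5705060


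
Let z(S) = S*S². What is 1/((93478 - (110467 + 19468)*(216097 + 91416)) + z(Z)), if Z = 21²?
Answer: -1/39870842056 ≈ -2.5081e-11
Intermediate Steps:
Z = 441
z(S) = S³
1/((93478 - (110467 + 19468)*(216097 + 91416)) + z(Z)) = 1/((93478 - (110467 + 19468)*(216097 + 91416)) + 441³) = 1/((93478 - 129935*307513) + 85766121) = 1/((93478 - 1*39956701655) + 85766121) = 1/((93478 - 39956701655) + 85766121) = 1/(-39956608177 + 85766121) = 1/(-39870842056) = -1/39870842056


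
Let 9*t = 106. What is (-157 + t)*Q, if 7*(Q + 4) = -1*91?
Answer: 22219/9 ≈ 2468.8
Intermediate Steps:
t = 106/9 (t = (1/9)*106 = 106/9 ≈ 11.778)
Q = -17 (Q = -4 + (-1*91)/7 = -4 + (1/7)*(-91) = -4 - 13 = -17)
(-157 + t)*Q = (-157 + 106/9)*(-17) = -1307/9*(-17) = 22219/9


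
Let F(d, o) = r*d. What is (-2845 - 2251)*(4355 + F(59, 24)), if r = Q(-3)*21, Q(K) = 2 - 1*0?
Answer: -34820968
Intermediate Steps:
Q(K) = 2 (Q(K) = 2 + 0 = 2)
r = 42 (r = 2*21 = 42)
F(d, o) = 42*d
(-2845 - 2251)*(4355 + F(59, 24)) = (-2845 - 2251)*(4355 + 42*59) = -5096*(4355 + 2478) = -5096*6833 = -34820968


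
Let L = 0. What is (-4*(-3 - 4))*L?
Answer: 0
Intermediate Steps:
(-4*(-3 - 4))*L = -4*(-3 - 4)*0 = -4*(-7)*0 = 28*0 = 0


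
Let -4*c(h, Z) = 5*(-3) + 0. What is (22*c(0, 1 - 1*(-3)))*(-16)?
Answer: -1320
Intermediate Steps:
c(h, Z) = 15/4 (c(h, Z) = -(5*(-3) + 0)/4 = -(-15 + 0)/4 = -¼*(-15) = 15/4)
(22*c(0, 1 - 1*(-3)))*(-16) = (22*(15/4))*(-16) = (165/2)*(-16) = -1320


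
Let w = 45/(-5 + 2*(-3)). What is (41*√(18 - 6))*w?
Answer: -3690*√3/11 ≈ -581.02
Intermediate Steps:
w = -45/11 (w = 45/(-5 - 6) = 45/(-11) = 45*(-1/11) = -45/11 ≈ -4.0909)
(41*√(18 - 6))*w = (41*√(18 - 6))*(-45/11) = (41*√12)*(-45/11) = (41*(2*√3))*(-45/11) = (82*√3)*(-45/11) = -3690*√3/11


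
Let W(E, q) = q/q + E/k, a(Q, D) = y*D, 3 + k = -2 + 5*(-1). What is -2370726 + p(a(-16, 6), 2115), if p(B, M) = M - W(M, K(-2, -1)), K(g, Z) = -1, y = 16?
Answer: -4736801/2 ≈ -2.3684e+6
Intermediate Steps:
k = -10 (k = -3 + (-2 + 5*(-1)) = -3 + (-2 - 5) = -3 - 7 = -10)
a(Q, D) = 16*D
W(E, q) = 1 - E/10 (W(E, q) = q/q + E/(-10) = 1 + E*(-⅒) = 1 - E/10)
p(B, M) = -1 + 11*M/10 (p(B, M) = M - (1 - M/10) = M + (-1 + M/10) = -1 + 11*M/10)
-2370726 + p(a(-16, 6), 2115) = -2370726 + (-1 + (11/10)*2115) = -2370726 + (-1 + 4653/2) = -2370726 + 4651/2 = -4736801/2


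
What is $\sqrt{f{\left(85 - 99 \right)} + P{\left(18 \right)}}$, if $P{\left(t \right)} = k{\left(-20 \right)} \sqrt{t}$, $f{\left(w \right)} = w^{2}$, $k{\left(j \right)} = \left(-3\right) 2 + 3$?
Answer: $\sqrt{196 - 9 \sqrt{2}} \approx 13.538$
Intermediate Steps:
$k{\left(j \right)} = -3$ ($k{\left(j \right)} = -6 + 3 = -3$)
$P{\left(t \right)} = - 3 \sqrt{t}$
$\sqrt{f{\left(85 - 99 \right)} + P{\left(18 \right)}} = \sqrt{\left(85 - 99\right)^{2} - 3 \sqrt{18}} = \sqrt{\left(-14\right)^{2} - 3 \cdot 3 \sqrt{2}} = \sqrt{196 - 9 \sqrt{2}}$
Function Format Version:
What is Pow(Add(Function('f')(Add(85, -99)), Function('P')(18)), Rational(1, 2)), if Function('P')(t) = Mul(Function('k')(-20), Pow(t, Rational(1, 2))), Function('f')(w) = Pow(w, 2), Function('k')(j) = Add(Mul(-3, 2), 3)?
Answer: Pow(Add(196, Mul(-9, Pow(2, Rational(1, 2)))), Rational(1, 2)) ≈ 13.538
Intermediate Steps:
Function('k')(j) = -3 (Function('k')(j) = Add(-6, 3) = -3)
Function('P')(t) = Mul(-3, Pow(t, Rational(1, 2)))
Pow(Add(Function('f')(Add(85, -99)), Function('P')(18)), Rational(1, 2)) = Pow(Add(Pow(Add(85, -99), 2), Mul(-3, Pow(18, Rational(1, 2)))), Rational(1, 2)) = Pow(Add(Pow(-14, 2), Mul(-3, Mul(3, Pow(2, Rational(1, 2))))), Rational(1, 2)) = Pow(Add(196, Mul(-9, Pow(2, Rational(1, 2)))), Rational(1, 2))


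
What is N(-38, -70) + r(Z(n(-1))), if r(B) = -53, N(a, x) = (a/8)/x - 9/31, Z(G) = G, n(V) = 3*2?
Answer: -461971/8680 ≈ -53.222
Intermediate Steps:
n(V) = 6
N(a, x) = -9/31 + a/(8*x) (N(a, x) = (a*(⅛))/x - 9*1/31 = (a/8)/x - 9/31 = a/(8*x) - 9/31 = -9/31 + a/(8*x))
N(-38, -70) + r(Z(n(-1))) = (-9/31 + (⅛)*(-38)/(-70)) - 53 = (-9/31 + (⅛)*(-38)*(-1/70)) - 53 = (-9/31 + 19/280) - 53 = -1931/8680 - 53 = -461971/8680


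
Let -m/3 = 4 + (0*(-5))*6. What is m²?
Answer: 144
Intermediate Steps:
m = -12 (m = -3*(4 + (0*(-5))*6) = -3*(4 + 0*6) = -3*(4 + 0) = -3*4 = -12)
m² = (-12)² = 144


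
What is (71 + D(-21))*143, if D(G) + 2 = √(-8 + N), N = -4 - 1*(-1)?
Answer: 9867 + 143*I*√11 ≈ 9867.0 + 474.28*I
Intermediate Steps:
N = -3 (N = -4 + 1 = -3)
D(G) = -2 + I*√11 (D(G) = -2 + √(-8 - 3) = -2 + √(-11) = -2 + I*√11)
(71 + D(-21))*143 = (71 + (-2 + I*√11))*143 = (69 + I*√11)*143 = 9867 + 143*I*√11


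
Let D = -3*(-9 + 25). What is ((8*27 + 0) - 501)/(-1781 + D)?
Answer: 285/1829 ≈ 0.15582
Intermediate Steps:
D = -48 (D = -3*16 = -48)
((8*27 + 0) - 501)/(-1781 + D) = ((8*27 + 0) - 501)/(-1781 - 48) = ((216 + 0) - 501)/(-1829) = (216 - 501)*(-1/1829) = -285*(-1/1829) = 285/1829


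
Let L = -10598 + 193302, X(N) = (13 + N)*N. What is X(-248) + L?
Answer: 240984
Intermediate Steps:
X(N) = N*(13 + N)
L = 182704
X(-248) + L = -248*(13 - 248) + 182704 = -248*(-235) + 182704 = 58280 + 182704 = 240984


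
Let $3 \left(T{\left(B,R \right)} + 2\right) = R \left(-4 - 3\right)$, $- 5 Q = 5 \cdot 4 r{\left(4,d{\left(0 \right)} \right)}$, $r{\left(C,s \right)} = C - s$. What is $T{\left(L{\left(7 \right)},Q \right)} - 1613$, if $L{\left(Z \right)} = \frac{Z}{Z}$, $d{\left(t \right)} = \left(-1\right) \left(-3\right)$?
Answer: $- \frac{4817}{3} \approx -1605.7$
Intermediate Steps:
$d{\left(t \right)} = 3$
$L{\left(Z \right)} = 1$
$Q = -4$ ($Q = - \frac{5 \cdot 4 \left(4 - 3\right)}{5} = - \frac{20 \left(4 - 3\right)}{5} = - \frac{20 \cdot 1}{5} = \left(- \frac{1}{5}\right) 20 = -4$)
$T{\left(B,R \right)} = -2 - \frac{7 R}{3}$ ($T{\left(B,R \right)} = -2 + \frac{R \left(-4 - 3\right)}{3} = -2 + \frac{R \left(-7\right)}{3} = -2 + \frac{\left(-7\right) R}{3} = -2 - \frac{7 R}{3}$)
$T{\left(L{\left(7 \right)},Q \right)} - 1613 = \left(-2 - - \frac{28}{3}\right) - 1613 = \left(-2 + \frac{28}{3}\right) - 1613 = \frac{22}{3} - 1613 = - \frac{4817}{3}$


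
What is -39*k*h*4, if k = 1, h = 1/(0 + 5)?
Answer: -156/5 ≈ -31.200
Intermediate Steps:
h = ⅕ (h = 1/5 = ⅕ ≈ 0.20000)
-39*k*h*4 = -39*1*(⅕)*4 = -39*4/5 = -39*⅘ = -156/5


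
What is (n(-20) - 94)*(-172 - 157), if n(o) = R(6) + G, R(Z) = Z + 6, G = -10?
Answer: 30268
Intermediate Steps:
R(Z) = 6 + Z
n(o) = 2 (n(o) = (6 + 6) - 10 = 12 - 10 = 2)
(n(-20) - 94)*(-172 - 157) = (2 - 94)*(-172 - 157) = -92*(-329) = 30268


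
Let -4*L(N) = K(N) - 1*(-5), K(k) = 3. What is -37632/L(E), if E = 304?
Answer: 18816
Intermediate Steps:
L(N) = -2 (L(N) = -(3 - 1*(-5))/4 = -(3 + 5)/4 = -1/4*8 = -2)
-37632/L(E) = -37632/(-2) = -37632*(-1/2) = 18816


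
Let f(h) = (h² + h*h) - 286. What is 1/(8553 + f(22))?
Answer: 1/9235 ≈ 0.00010828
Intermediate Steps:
f(h) = -286 + 2*h² (f(h) = (h² + h²) - 286 = 2*h² - 286 = -286 + 2*h²)
1/(8553 + f(22)) = 1/(8553 + (-286 + 2*22²)) = 1/(8553 + (-286 + 2*484)) = 1/(8553 + (-286 + 968)) = 1/(8553 + 682) = 1/9235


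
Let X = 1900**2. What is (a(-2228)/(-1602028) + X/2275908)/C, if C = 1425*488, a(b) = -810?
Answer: 144629114137/63386898115656240 ≈ 2.2817e-6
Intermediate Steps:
X = 3610000
C = 695400
(a(-2228)/(-1602028) + X/2275908)/C = (-810/(-1602028) + 3610000/2275908)/695400 = (-810*(-1/1602028) + 3610000*(1/2275908))*(1/695400) = (405/801014 + 902500/568977)*(1/695400) = (723145570685/455758542678)*(1/695400) = 144629114137/63386898115656240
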